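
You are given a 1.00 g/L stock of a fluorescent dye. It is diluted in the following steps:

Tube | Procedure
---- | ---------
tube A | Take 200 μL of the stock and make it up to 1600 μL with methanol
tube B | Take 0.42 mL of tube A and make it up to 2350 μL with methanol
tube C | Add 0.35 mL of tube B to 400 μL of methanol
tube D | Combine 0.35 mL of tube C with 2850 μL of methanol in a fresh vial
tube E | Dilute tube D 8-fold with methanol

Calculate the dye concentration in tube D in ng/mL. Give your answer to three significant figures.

Step 1: 200 μL brought to 1600 μL → factor 1600/200 = 8
Step 2: 0.42 mL brought to 2350 μL → factor 2.35/0.42 = 5.5952
Step 3: 0.35 mL + 400 μL = 0.75 mL total → factor 0.75/0.35 = 2.1429
Step 4: 0.35 mL + 2850 μL = 3.2 mL total → factor 3.2/0.35 = 9.1429
Dilution factor through tube D = 8 × 5.5952 × 2.1429 × 9.1429 = 876.97
[tube D] = 1.00 g/L / 876.97 = 0.001140 g/L = 1.14 × 10^3 ng/mL

1.14 × 10^3 ng/mL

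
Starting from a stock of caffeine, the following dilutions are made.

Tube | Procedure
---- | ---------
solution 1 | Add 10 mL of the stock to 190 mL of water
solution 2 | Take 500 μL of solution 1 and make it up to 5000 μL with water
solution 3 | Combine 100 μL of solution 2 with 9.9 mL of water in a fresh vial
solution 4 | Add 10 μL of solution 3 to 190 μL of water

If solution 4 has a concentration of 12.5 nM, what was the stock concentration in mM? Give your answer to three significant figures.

Step 1: 10 mL + 190 mL = 200 mL total → factor 200/10 = 20
Step 2: 500 μL brought to 5000 μL → factor 5000/500 = 10
Step 3: 100 μL + 9.9 mL = 10000 μL total → factor 10000/100 = 100
Step 4: 10 μL + 190 μL = 200 μL total → factor 200/10 = 20
Overall dilution factor = 20 × 10 × 100 × 20 = 4 × 10^5
Stock = 12.5 nM × 4 × 10^5 = 5.000 × 10^6 nM = 5.00 mM

5.00 mM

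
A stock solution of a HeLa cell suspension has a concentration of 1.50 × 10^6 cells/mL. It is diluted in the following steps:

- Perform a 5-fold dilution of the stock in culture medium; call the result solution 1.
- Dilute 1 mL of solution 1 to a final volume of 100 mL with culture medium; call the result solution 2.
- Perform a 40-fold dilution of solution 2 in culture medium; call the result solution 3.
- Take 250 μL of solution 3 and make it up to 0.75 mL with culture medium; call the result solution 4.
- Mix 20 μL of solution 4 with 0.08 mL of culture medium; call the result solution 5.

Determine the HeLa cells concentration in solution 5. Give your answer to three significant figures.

5.00 cells/mL

Step 1: 5-fold → factor 5
Step 2: 1 mL brought to 100 mL → factor 100/1 = 100
Step 3: 40-fold → factor 40
Step 4: 250 μL brought to 0.75 mL → factor 750/250 = 3
Step 5: 20 μL + 0.08 mL = 100 μL total → factor 100/20 = 5
Overall dilution factor = 5 × 100 × 40 × 3 × 5 = 3 × 10^5
Final = 1.50 × 10^6 cells/mL / 3 × 10^5 = 5.00 cells/mL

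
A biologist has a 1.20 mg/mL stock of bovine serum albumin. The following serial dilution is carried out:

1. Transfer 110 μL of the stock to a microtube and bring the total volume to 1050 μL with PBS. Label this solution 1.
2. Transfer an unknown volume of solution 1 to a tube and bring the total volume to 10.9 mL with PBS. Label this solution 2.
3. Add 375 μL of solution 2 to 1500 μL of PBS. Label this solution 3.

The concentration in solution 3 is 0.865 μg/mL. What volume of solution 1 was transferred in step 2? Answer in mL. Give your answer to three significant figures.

0.375 mL

Step 1: 110 μL brought to 1050 μL → factor 1050/110 = 9.5455
Step 2: v brought to 10.9 mL → factor = 10.9 mL/v
Step 3: 375 μL + 1500 μL = 1875 μL total → factor 1875/375 = 5
Product of known-step factors = 47.727
Overall factor = 1.20 mg/mL / (0.865 μg/mL) = 1387.3
Step-2 factor = 1387.3 / 47.727 = 29.067
v = 10.9 mL / 29.067 = 0.375 mL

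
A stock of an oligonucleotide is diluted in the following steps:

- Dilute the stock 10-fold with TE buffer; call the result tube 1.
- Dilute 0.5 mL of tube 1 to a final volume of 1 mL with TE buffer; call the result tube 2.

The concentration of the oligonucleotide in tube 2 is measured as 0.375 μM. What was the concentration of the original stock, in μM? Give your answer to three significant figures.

Step 1: 10-fold → factor 10
Step 2: 0.5 mL brought to 1 mL → factor 1/0.5 = 2
Overall dilution factor = 10 × 2 = 20
Stock = 0.375 μM × 20 = 7.50 μM

7.50 μM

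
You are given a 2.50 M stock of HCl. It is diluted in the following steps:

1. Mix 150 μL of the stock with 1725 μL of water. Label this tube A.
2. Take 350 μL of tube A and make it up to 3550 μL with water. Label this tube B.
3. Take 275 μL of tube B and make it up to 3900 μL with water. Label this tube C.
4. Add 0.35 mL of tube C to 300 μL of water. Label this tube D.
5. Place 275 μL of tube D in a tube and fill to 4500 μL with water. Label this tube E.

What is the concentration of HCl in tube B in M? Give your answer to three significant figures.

0.0197 M

Step 1: 150 μL + 1725 μL = 1875 μL total → factor 1875/150 = 12.5
Step 2: 350 μL brought to 3550 μL → factor 3550/350 = 10.143
Dilution factor through tube B = 12.5 × 10.143 = 126.79
[tube B] = 2.50 M / 126.79 = 0.0197 M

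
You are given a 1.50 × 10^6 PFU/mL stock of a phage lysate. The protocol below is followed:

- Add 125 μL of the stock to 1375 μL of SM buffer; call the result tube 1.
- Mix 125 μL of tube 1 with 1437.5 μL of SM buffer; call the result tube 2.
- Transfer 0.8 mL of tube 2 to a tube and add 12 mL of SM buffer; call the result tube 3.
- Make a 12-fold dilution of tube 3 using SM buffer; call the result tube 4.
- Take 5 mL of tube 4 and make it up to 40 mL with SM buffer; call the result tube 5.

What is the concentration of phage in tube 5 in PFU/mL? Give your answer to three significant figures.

6.51 PFU/mL

Step 1: 125 μL + 1375 μL = 1500 μL total → factor 1500/125 = 12
Step 2: 125 μL + 1437.5 μL = 1562.5 μL total → factor 1562.5/125 = 12.5
Step 3: 0.8 mL + 12 mL = 12.8 mL total → factor 12.8/0.8 = 16
Step 4: 12-fold → factor 12
Step 5: 5 mL brought to 40 mL → factor 40/5 = 8
Overall dilution factor = 12 × 12.5 × 16 × 12 × 8 = 2.304 × 10^5
Final = 1.50 × 10^6 PFU/mL / 2.304 × 10^5 = 6.51 PFU/mL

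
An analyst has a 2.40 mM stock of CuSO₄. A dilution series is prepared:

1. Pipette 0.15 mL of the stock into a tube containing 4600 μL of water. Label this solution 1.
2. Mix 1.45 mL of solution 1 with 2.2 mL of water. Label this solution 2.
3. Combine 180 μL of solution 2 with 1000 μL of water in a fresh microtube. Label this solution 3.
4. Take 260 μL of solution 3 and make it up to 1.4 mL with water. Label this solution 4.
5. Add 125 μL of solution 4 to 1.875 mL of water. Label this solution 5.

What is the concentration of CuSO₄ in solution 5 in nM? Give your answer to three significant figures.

Step 1: 0.15 mL + 4600 μL = 4.75 mL total → factor 4.75/0.15 = 31.667
Step 2: 1.45 mL + 2.2 mL = 3.65 mL total → factor 3.65/1.45 = 2.5172
Step 3: 180 μL + 1000 μL = 1180 μL total → factor 1180/180 = 6.5556
Step 4: 260 μL brought to 1.4 mL → factor 1400/260 = 5.3846
Step 5: 125 μL + 1.875 mL = 2000 μL total → factor 2000/125 = 16
Overall dilution factor = 31.667 × 2.5172 × 6.5556 × 5.3846 × 16 = 45021
Final = 2.40 mM / 45021 = 5.331 × 10^-5 mM = 53.3 nM

53.3 nM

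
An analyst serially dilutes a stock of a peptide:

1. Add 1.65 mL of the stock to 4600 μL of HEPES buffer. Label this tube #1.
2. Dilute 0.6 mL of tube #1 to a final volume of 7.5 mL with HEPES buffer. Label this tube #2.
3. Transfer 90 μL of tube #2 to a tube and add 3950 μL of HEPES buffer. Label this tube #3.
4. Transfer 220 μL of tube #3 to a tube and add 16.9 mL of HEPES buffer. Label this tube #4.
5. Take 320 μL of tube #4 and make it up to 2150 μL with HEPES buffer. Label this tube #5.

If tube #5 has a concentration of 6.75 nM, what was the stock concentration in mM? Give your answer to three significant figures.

7.50 mM

Step 1: 1.65 mL + 4600 μL = 6.25 mL total → factor 6.25/1.65 = 3.7879
Step 2: 0.6 mL brought to 7.5 mL → factor 7.5/0.6 = 12.5
Step 3: 90 μL + 3950 μL = 4040 μL total → factor 4040/90 = 44.889
Step 4: 220 μL + 16.9 mL = 17120 μL total → factor 17120/220 = 77.818
Step 5: 320 μL brought to 2150 μL → factor 2150/320 = 6.7188
Overall dilution factor = 3.7879 × 12.5 × 44.889 × 77.818 × 6.7188 = 1.1113 × 10^6
Stock = 6.75 nM × 1.1113 × 10^6 = 7.501 × 10^6 nM = 7.50 mM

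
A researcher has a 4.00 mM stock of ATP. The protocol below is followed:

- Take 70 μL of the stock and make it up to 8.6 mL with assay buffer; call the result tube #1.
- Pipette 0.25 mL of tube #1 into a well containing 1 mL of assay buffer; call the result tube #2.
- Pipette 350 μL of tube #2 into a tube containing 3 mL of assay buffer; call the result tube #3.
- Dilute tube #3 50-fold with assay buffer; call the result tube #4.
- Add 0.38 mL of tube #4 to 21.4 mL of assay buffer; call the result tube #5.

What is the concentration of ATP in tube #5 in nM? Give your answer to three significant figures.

Step 1: 70 μL brought to 8.6 mL → factor 8600/70 = 122.86
Step 2: 0.25 mL + 1 mL = 1.25 mL total → factor 1.25/0.25 = 5
Step 3: 350 μL + 3 mL = 3350 μL total → factor 3350/350 = 9.5714
Step 4: 50-fold → factor 50
Step 5: 0.38 mL + 21.4 mL = 21.78 mL total → factor 21.78/0.38 = 57.316
Overall dilution factor = 122.86 × 5 × 9.5714 × 50 × 57.316 = 1.685 × 10^7
Final = 4.00 mM / 1.685 × 10^7 = 2.374 × 10^-7 mM = 0.237 nM

0.237 nM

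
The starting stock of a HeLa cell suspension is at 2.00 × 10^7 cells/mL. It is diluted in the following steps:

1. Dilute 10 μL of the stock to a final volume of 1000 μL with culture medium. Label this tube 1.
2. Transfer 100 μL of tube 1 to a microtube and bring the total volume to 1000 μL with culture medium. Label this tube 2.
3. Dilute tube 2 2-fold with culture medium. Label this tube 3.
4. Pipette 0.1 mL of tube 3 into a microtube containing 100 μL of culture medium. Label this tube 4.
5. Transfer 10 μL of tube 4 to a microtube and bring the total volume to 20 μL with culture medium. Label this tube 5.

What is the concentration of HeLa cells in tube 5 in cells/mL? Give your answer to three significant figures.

Step 1: 10 μL brought to 1000 μL → factor 1000/10 = 100
Step 2: 100 μL brought to 1000 μL → factor 1000/100 = 10
Step 3: 2-fold → factor 2
Step 4: 0.1 mL + 100 μL = 0.2 mL total → factor 0.2/0.1 = 2
Step 5: 10 μL brought to 20 μL → factor 20/10 = 2
Overall dilution factor = 100 × 10 × 2 × 2 × 2 = 8000
Final = 2.00 × 10^7 cells/mL / 8000 = 2.50 × 10^3 cells/mL

2.50 × 10^3 cells/mL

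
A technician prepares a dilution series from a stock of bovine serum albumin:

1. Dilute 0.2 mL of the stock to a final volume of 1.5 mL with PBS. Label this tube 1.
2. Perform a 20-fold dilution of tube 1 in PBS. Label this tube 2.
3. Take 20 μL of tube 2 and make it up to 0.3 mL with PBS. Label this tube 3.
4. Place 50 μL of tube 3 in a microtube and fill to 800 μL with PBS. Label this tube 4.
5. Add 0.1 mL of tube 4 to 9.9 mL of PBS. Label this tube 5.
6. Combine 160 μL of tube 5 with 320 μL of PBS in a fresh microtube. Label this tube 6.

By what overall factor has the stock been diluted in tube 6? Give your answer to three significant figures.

1.08 × 10^7

Step 1: 0.2 mL brought to 1.5 mL → factor 1.5/0.2 = 7.5
Step 2: 20-fold → factor 20
Step 3: 20 μL brought to 0.3 mL → factor 300/20 = 15
Step 4: 50 μL brought to 800 μL → factor 800/50 = 16
Step 5: 0.1 mL + 9.9 mL = 10 mL total → factor 10/0.1 = 100
Step 6: 160 μL + 320 μL = 480 μL total → factor 480/160 = 3
Overall dilution factor = 7.5 × 20 × 15 × 16 × 100 × 3 = 1.08 × 10^7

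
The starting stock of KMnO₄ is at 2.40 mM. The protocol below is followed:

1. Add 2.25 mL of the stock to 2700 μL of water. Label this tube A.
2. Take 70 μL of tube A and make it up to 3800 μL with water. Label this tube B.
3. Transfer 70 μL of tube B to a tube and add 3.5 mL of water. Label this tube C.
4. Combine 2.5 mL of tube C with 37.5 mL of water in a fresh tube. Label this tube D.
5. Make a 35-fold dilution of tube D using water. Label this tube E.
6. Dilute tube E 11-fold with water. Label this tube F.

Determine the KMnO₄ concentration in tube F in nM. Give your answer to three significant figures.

0.0640 nM

Step 1: 2.25 mL + 2700 μL = 4.95 mL total → factor 4.95/2.25 = 2.2
Step 2: 70 μL brought to 3800 μL → factor 3800/70 = 54.286
Step 3: 70 μL + 3.5 mL = 3570 μL total → factor 3570/70 = 51
Step 4: 2.5 mL + 37.5 mL = 40 mL total → factor 40/2.5 = 16
Step 5: 35-fold → factor 35
Step 6: 11-fold → factor 11
Overall dilution factor = 2.2 × 54.286 × 51 × 16 × 35 × 11 = 3.752 × 10^7
Final = 2.40 mM / 3.752 × 10^7 = 6.397 × 10^-8 mM = 0.0640 nM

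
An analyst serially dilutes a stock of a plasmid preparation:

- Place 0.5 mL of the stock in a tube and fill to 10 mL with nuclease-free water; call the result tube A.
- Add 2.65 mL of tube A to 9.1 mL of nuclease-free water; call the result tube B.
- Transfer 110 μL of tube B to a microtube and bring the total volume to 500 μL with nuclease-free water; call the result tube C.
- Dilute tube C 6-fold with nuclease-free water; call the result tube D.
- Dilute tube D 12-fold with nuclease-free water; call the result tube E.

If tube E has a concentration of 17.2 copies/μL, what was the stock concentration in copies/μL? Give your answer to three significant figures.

4.99 × 10^5 copies/μL

Step 1: 0.5 mL brought to 10 mL → factor 10/0.5 = 20
Step 2: 2.65 mL + 9.1 mL = 11.75 mL total → factor 11.75/2.65 = 4.434
Step 3: 110 μL brought to 500 μL → factor 500/110 = 4.5455
Step 4: 6-fold → factor 6
Step 5: 12-fold → factor 12
Overall dilution factor = 20 × 4.434 × 4.5455 × 6 × 12 = 29022
Stock = 17.2 copies/μL × 29022 = 4.99 × 10^5 copies/μL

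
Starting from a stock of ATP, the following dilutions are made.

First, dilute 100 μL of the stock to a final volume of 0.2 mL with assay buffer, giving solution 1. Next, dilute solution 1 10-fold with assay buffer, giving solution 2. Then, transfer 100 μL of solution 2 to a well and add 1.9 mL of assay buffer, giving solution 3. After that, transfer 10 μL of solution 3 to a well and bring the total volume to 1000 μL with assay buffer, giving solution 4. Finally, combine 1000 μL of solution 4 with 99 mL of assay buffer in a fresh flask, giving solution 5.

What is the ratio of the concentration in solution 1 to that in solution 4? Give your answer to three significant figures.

Step 1: 100 μL brought to 0.2 mL → factor 200/100 = 2
Step 2: 10-fold → factor 10
Step 3: 100 μL + 1.9 mL = 2000 μL total → factor 2000/100 = 20
Step 4: 10 μL brought to 1000 μL → factor 1000/10 = 100
Dilution factor to solution 1 = 2; to solution 4 = 40000
[solution 1]/[solution 4] = (factor to solution 4)/(factor to solution 1) = 40000/2 = 2.00 × 10^4

2.00 × 10^4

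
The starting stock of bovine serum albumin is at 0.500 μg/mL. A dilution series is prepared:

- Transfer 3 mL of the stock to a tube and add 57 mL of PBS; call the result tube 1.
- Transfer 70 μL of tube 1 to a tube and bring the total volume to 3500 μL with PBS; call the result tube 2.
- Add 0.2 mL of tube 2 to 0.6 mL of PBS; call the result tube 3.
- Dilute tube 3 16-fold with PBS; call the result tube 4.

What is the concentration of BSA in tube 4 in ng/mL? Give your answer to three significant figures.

Step 1: 3 mL + 57 mL = 60 mL total → factor 60/3 = 20
Step 2: 70 μL brought to 3500 μL → factor 3500/70 = 50
Step 3: 0.2 mL + 0.6 mL = 0.8 mL total → factor 0.8/0.2 = 4
Step 4: 16-fold → factor 16
Overall dilution factor = 20 × 50 × 4 × 16 = 64000
Final = 0.500 μg/mL / 64000 = 7.813 × 10^-6 μg/mL = 0.00781 ng/mL

0.00781 ng/mL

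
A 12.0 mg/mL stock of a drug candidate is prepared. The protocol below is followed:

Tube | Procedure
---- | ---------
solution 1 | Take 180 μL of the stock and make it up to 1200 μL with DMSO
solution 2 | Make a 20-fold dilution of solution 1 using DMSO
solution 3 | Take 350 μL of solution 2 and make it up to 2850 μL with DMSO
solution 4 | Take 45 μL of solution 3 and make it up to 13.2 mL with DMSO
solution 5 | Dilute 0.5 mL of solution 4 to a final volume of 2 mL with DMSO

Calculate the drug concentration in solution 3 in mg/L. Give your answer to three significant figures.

11.1 mg/L

Step 1: 180 μL brought to 1200 μL → factor 1200/180 = 6.6667
Step 2: 20-fold → factor 20
Step 3: 350 μL brought to 2850 μL → factor 2850/350 = 8.1429
Dilution factor through solution 3 = 6.6667 × 20 × 8.1429 = 1085.7
[solution 3] = 12.0 mg/mL / 1085.7 = 0.01105 mg/mL = 11.1 mg/L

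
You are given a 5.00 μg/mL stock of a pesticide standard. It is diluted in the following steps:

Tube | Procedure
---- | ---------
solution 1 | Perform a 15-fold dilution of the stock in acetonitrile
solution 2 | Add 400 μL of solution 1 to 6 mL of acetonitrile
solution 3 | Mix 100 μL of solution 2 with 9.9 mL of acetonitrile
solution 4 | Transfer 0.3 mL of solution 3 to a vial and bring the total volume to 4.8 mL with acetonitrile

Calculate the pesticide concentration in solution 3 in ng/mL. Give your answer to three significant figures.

Step 1: 15-fold → factor 15
Step 2: 400 μL + 6 mL = 6400 μL total → factor 6400/400 = 16
Step 3: 100 μL + 9.9 mL = 10000 μL total → factor 10000/100 = 100
Dilution factor through solution 3 = 15 × 16 × 100 = 24000
[solution 3] = 5.00 μg/mL / 24000 = 0.0002083 μg/mL = 0.208 ng/mL

0.208 ng/mL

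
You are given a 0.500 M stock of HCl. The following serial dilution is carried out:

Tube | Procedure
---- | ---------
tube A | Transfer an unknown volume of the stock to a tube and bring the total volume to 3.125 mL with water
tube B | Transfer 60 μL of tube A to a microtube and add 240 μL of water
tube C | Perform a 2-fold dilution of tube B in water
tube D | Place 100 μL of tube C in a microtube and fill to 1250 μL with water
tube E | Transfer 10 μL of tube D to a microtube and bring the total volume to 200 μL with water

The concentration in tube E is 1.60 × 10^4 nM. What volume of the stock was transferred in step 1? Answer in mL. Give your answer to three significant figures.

0.250 mL

Step 1: v brought to 3.125 mL → factor = 3.125 mL/v
Step 2: 60 μL + 240 μL = 300 μL total → factor 300/60 = 5
Step 3: 2-fold → factor 2
Step 4: 100 μL brought to 1250 μL → factor 1250/100 = 12.5
Step 5: 10 μL brought to 200 μL → factor 200/10 = 20
Product of known-step factors = 2500
Overall factor = 0.500 M / (1.60 × 10^4 nM) = 31250
Step-1 factor = 31250 / 2500 = 12.5
v = 3.125 mL / 12.5 = 0.250 mL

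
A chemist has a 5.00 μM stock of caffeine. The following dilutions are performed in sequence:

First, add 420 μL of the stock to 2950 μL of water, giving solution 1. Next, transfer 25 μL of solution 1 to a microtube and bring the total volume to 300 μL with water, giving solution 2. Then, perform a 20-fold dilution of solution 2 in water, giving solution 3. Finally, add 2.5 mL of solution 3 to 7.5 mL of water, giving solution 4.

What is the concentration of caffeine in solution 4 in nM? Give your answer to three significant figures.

Step 1: 420 μL + 2950 μL = 3370 μL total → factor 3370/420 = 8.0238
Step 2: 25 μL brought to 300 μL → factor 300/25 = 12
Step 3: 20-fold → factor 20
Step 4: 2.5 mL + 7.5 mL = 10 mL total → factor 10/2.5 = 4
Overall dilution factor = 8.0238 × 12 × 20 × 4 = 7702.9
Final = 5.00 μM / 7702.9 = 0.0006491 μM = 0.649 nM

0.649 nM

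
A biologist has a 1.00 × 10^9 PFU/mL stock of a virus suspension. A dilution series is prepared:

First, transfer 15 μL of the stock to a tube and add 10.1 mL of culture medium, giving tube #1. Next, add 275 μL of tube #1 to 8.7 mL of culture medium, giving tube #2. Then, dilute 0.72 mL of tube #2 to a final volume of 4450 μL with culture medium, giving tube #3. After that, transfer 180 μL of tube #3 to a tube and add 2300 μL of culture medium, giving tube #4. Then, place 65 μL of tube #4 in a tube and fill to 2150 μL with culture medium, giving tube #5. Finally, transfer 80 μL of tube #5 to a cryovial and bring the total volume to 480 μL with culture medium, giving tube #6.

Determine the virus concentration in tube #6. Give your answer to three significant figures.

Step 1: 15 μL + 10.1 mL = 10115 μL total → factor 10115/15 = 674.33
Step 2: 275 μL + 8.7 mL = 8975 μL total → factor 8975/275 = 32.636
Step 3: 0.72 mL brought to 4450 μL → factor 4.45/0.72 = 6.1806
Step 4: 180 μL + 2300 μL = 2480 μL total → factor 2480/180 = 13.778
Step 5: 65 μL brought to 2150 μL → factor 2150/65 = 33.077
Step 6: 80 μL brought to 480 μL → factor 480/80 = 6
Overall dilution factor = 674.33 × 32.636 × 6.1806 × 13.778 × 33.077 × 6 = 3.7193 × 10^8
Final = 1.00 × 10^9 PFU/mL / 3.7193 × 10^8 = 2.69 PFU/mL

2.69 PFU/mL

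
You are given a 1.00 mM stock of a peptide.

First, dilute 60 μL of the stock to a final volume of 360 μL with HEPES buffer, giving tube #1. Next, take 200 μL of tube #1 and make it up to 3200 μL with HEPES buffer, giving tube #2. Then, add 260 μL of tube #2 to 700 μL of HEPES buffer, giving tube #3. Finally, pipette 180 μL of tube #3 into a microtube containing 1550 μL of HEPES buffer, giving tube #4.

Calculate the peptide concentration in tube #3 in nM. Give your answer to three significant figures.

Step 1: 60 μL brought to 360 μL → factor 360/60 = 6
Step 2: 200 μL brought to 3200 μL → factor 3200/200 = 16
Step 3: 260 μL + 700 μL = 960 μL total → factor 960/260 = 3.6923
Dilution factor through tube #3 = 6 × 16 × 3.6923 = 354.46
[tube #3] = 1.00 mM / 354.46 = 0.002821 mM = 2.82 × 10^3 nM

2.82 × 10^3 nM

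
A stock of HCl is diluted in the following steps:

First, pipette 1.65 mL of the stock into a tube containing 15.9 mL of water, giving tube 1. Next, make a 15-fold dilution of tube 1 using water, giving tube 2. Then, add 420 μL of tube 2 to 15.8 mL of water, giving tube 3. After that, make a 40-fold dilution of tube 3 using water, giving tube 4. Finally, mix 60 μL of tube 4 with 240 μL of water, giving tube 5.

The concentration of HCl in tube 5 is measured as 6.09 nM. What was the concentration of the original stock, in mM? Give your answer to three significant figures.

Step 1: 1.65 mL + 15.9 mL = 17.55 mL total → factor 17.55/1.65 = 10.636
Step 2: 15-fold → factor 15
Step 3: 420 μL + 15.8 mL = 16220 μL total → factor 16220/420 = 38.619
Step 4: 40-fold → factor 40
Step 5: 60 μL + 240 μL = 300 μL total → factor 300/60 = 5
Overall dilution factor = 10.636 × 15 × 38.619 × 40 × 5 = 1.2323 × 10^6
Stock = 6.09 nM × 1.2323 × 10^6 = 7.505 × 10^6 nM = 7.50 mM

7.50 mM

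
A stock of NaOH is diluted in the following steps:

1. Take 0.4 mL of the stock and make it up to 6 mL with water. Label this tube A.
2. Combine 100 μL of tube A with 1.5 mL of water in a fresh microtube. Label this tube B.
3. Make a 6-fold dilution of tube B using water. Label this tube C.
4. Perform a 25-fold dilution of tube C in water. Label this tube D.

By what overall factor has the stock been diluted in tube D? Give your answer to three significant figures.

Step 1: 0.4 mL brought to 6 mL → factor 6/0.4 = 15
Step 2: 100 μL + 1.5 mL = 1600 μL total → factor 1600/100 = 16
Step 3: 6-fold → factor 6
Step 4: 25-fold → factor 25
Overall dilution factor = 15 × 16 × 6 × 25 = 36000

3.60 × 10^4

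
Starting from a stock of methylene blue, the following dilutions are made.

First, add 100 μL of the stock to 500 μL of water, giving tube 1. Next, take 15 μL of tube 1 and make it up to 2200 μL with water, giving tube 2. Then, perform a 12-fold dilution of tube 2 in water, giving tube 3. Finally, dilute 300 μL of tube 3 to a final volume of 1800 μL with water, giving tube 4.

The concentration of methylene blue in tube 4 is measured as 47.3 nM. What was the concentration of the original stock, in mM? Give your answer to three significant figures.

Step 1: 100 μL + 500 μL = 600 μL total → factor 600/100 = 6
Step 2: 15 μL brought to 2200 μL → factor 2200/15 = 146.67
Step 3: 12-fold → factor 12
Step 4: 300 μL brought to 1800 μL → factor 1800/300 = 6
Overall dilution factor = 6 × 146.67 × 12 × 6 = 63360
Stock = 47.3 nM × 63360 = 2.997 × 10^6 nM = 3.00 mM

3.00 mM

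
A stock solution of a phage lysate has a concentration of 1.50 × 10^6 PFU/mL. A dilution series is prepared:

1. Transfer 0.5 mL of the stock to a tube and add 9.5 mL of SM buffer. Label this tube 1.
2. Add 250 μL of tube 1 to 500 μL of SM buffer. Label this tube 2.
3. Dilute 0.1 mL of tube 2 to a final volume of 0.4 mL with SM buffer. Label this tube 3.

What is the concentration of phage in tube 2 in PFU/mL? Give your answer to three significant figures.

2.50 × 10^4 PFU/mL

Step 1: 0.5 mL + 9.5 mL = 10 mL total → factor 10/0.5 = 20
Step 2: 250 μL + 500 μL = 750 μL total → factor 750/250 = 3
Dilution factor through tube 2 = 20 × 3 = 60
[tube 2] = 1.50 × 10^6 PFU/mL / 60 = 2.50 × 10^4 PFU/mL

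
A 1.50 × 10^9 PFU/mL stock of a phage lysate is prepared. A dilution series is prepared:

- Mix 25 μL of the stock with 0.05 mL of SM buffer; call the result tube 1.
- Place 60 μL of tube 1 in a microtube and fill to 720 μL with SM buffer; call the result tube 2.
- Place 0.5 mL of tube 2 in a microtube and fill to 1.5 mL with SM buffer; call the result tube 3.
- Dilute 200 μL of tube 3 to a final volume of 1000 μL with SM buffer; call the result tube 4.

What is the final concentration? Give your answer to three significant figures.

2.78 × 10^6 PFU/mL

Step 1: 25 μL + 0.05 mL = 75 μL total → factor 75/25 = 3
Step 2: 60 μL brought to 720 μL → factor 720/60 = 12
Step 3: 0.5 mL brought to 1.5 mL → factor 1.5/0.5 = 3
Step 4: 200 μL brought to 1000 μL → factor 1000/200 = 5
Overall dilution factor = 3 × 12 × 3 × 5 = 540
Final = 1.50 × 10^9 PFU/mL / 540 = 2.78 × 10^6 PFU/mL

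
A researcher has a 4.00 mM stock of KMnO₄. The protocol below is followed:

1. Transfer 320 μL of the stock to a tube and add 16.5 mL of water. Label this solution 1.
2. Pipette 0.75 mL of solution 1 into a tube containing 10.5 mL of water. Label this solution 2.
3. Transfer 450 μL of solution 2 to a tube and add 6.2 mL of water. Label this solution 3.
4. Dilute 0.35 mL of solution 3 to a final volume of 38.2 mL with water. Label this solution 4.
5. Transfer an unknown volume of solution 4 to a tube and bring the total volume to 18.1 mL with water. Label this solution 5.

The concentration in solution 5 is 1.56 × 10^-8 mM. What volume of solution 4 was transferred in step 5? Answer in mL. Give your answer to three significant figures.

Step 1: 320 μL + 16.5 mL = 16820 μL total → factor 16820/320 = 52.562
Step 2: 0.75 mL + 10.5 mL = 11.25 mL total → factor 11.25/0.75 = 15
Step 3: 450 μL + 6.2 mL = 6650 μL total → factor 6650/450 = 14.778
Step 4: 0.35 mL brought to 38.2 mL → factor 38.2/0.35 = 109.14
Step 5: v brought to 18.1 mL → factor = 18.1 mL/v
Product of known-step factors = 1.2717 × 10^6
Overall factor = 4.00 mM / (1.56 × 10^-8 mM) = 2.5641 × 10^8
Step-5 factor = 2.5641 × 10^8 / 1.2717 × 10^6 = 201.63
v = 18.1 mL / 201.63 = 0.0898 mL

0.0898 mL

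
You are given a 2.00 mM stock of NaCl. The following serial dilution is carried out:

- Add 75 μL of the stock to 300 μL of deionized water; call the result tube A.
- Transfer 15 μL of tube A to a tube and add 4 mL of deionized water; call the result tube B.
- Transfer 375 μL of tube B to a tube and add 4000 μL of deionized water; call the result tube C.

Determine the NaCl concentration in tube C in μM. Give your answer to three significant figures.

0.128 μM

Step 1: 75 μL + 300 μL = 375 μL total → factor 375/75 = 5
Step 2: 15 μL + 4 mL = 4015 μL total → factor 4015/15 = 267.67
Step 3: 375 μL + 4000 μL = 4375 μL total → factor 4375/375 = 11.667
Overall dilution factor = 5 × 267.67 × 11.667 = 15614
Final = 2.00 mM / 15614 = 0.0001281 mM = 0.128 μM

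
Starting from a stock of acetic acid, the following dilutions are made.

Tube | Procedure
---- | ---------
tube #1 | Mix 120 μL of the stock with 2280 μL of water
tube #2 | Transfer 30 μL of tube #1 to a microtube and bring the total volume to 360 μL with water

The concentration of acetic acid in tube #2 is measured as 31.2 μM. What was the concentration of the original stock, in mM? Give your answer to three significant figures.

7.49 mM

Step 1: 120 μL + 2280 μL = 2400 μL total → factor 2400/120 = 20
Step 2: 30 μL brought to 360 μL → factor 360/30 = 12
Overall dilution factor = 20 × 12 = 240
Stock = 31.2 μM × 240 = 7488 μM = 7.49 mM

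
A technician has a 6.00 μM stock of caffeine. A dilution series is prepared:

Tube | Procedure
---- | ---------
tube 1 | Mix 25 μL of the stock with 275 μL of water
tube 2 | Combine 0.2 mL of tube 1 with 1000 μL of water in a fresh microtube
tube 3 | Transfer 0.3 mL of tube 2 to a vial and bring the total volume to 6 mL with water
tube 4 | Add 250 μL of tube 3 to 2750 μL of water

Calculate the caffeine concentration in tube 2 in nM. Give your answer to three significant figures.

83.3 nM

Step 1: 25 μL + 275 μL = 300 μL total → factor 300/25 = 12
Step 2: 0.2 mL + 1000 μL = 1.2 mL total → factor 1.2/0.2 = 6
Dilution factor through tube 2 = 12 × 6 = 72
[tube 2] = 6.00 μM / 72 = 0.08333 μM = 83.3 nM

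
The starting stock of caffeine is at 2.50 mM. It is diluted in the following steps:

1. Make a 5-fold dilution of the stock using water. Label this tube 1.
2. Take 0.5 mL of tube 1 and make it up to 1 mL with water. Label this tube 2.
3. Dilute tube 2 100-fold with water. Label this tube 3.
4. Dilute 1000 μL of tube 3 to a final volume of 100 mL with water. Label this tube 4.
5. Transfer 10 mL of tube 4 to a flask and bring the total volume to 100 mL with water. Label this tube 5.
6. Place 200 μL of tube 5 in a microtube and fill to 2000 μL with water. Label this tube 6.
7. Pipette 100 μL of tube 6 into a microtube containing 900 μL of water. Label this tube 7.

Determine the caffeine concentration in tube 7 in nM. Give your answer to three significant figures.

0.0250 nM

Step 1: 5-fold → factor 5
Step 2: 0.5 mL brought to 1 mL → factor 1/0.5 = 2
Step 3: 100-fold → factor 100
Step 4: 1000 μL brought to 100 mL → factor 1 × 10^5/1000 = 100
Step 5: 10 mL brought to 100 mL → factor 100/10 = 10
Step 6: 200 μL brought to 2000 μL → factor 2000/200 = 10
Step 7: 100 μL + 900 μL = 1000 μL total → factor 1000/100 = 10
Overall dilution factor = 5 × 2 × 100 × 100 × 10 × 10 × 10 = 1 × 10^8
Final = 2.50 mM / 1 × 10^8 = 2.500 × 10^-8 mM = 0.0250 nM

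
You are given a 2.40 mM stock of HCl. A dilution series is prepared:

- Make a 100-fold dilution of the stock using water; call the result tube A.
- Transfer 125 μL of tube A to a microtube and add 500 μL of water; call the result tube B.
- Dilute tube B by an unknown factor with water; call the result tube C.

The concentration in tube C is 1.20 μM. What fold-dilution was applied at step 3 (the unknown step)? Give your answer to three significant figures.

Step 1: 100-fold → factor 100
Step 2: 125 μL + 500 μL = 625 μL total → factor 625/125 = 5
Step 3: unknown factor x
Product of known-step factors = 500
Overall factor = 2.40 mM / (1.20 μM) = 2000
x = 2000 / 500 = 4.00

4.00-fold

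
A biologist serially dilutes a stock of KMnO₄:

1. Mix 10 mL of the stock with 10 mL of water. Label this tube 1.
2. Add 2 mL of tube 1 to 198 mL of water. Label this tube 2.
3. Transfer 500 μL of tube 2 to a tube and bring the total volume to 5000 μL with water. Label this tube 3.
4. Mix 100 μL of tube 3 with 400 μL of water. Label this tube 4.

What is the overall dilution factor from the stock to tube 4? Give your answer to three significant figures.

1.00 × 10^4

Step 1: 10 mL + 10 mL = 20 mL total → factor 20/10 = 2
Step 2: 2 mL + 198 mL = 200 mL total → factor 200/2 = 100
Step 3: 500 μL brought to 5000 μL → factor 5000/500 = 10
Step 4: 100 μL + 400 μL = 500 μL total → factor 500/100 = 5
Overall dilution factor = 2 × 100 × 10 × 5 = 10000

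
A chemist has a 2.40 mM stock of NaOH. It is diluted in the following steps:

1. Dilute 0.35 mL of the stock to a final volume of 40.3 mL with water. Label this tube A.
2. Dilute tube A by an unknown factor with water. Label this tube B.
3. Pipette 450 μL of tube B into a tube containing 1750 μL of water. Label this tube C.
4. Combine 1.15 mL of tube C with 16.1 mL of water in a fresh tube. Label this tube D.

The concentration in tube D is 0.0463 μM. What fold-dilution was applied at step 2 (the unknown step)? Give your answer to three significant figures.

6.14-fold

Step 1: 0.35 mL brought to 40.3 mL → factor 40.3/0.35 = 115.14
Step 2: unknown factor x
Step 3: 450 μL + 1750 μL = 2200 μL total → factor 2200/450 = 4.8889
Step 4: 1.15 mL + 16.1 mL = 17.25 mL total → factor 17.25/1.15 = 15
Product of known-step factors = 8443.8
Overall factor = 2.40 mM / (0.0463 μM) = 51836
x = 51836 / 8443.8 = 6.14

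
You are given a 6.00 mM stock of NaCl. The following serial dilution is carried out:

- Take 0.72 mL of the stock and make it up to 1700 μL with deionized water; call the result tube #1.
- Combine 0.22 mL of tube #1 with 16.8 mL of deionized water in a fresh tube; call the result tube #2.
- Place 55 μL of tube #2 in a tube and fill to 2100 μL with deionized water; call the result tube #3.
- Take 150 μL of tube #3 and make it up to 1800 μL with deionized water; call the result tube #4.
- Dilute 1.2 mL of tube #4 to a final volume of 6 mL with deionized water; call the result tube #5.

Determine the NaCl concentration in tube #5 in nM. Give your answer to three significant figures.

Step 1: 0.72 mL brought to 1700 μL → factor 1.7/0.72 = 2.3611
Step 2: 0.22 mL + 16.8 mL = 17.02 mL total → factor 17.02/0.22 = 77.364
Step 3: 55 μL brought to 2100 μL → factor 2100/55 = 38.182
Step 4: 150 μL brought to 1800 μL → factor 1800/150 = 12
Step 5: 1.2 mL brought to 6 mL → factor 6/1.2 = 5
Overall dilution factor = 2.3611 × 77.364 × 38.182 × 12 × 5 = 4.1847 × 10^5
Final = 6.00 mM / 4.1847 × 10^5 = 1.434 × 10^-5 mM = 14.3 nM

14.3 nM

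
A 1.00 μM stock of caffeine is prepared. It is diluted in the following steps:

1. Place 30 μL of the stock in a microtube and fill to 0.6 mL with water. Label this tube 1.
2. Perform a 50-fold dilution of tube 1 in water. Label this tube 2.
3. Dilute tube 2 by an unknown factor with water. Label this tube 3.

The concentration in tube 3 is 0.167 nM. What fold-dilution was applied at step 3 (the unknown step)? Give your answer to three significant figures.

Step 1: 30 μL brought to 0.6 mL → factor 600/30 = 20
Step 2: 50-fold → factor 50
Step 3: unknown factor x
Product of known-step factors = 1000
Overall factor = 1.00 μM / (0.167 nM) = 5988
x = 5988 / 1000 = 5.99

5.99-fold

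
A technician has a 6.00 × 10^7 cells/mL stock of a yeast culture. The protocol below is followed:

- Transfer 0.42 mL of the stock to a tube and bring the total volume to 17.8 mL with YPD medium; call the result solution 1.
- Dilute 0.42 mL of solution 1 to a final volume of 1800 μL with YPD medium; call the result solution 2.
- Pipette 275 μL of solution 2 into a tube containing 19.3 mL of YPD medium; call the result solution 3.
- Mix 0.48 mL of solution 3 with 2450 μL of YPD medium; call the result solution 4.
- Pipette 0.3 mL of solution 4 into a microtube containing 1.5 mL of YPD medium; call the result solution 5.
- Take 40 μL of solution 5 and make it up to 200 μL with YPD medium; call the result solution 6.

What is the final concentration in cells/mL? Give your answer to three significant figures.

Step 1: 0.42 mL brought to 17.8 mL → factor 17.8/0.42 = 42.381
Step 2: 0.42 mL brought to 1800 μL → factor 1.8/0.42 = 4.2857
Step 3: 275 μL + 19.3 mL = 19575 μL total → factor 19575/275 = 71.182
Step 4: 0.48 mL + 2450 μL = 2.93 mL total → factor 2.93/0.48 = 6.1042
Step 5: 0.3 mL + 1.5 mL = 1.8 mL total → factor 1.8/0.3 = 6
Step 6: 40 μL brought to 200 μL → factor 200/40 = 5
Overall dilution factor = 42.381 × 4.2857 × 71.182 × 6.1042 × 6 × 5 = 2.3676 × 10^6
Final = 6.00 × 10^7 cells/mL / 2.3676 × 10^6 = 25.3 cells/mL

25.3 cells/mL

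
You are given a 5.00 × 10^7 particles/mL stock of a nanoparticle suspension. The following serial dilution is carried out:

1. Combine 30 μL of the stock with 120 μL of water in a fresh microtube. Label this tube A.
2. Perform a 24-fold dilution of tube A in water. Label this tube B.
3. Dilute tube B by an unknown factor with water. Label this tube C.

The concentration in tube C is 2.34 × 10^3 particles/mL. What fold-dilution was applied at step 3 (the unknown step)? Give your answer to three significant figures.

Step 1: 30 μL + 120 μL = 150 μL total → factor 150/30 = 5
Step 2: 24-fold → factor 24
Step 3: unknown factor x
Product of known-step factors = 120
Overall factor = 5.00 × 10^7 particles/mL / (2.34 × 10^3 particles/mL) = 21368
x = 21368 / 120 = 178

178-fold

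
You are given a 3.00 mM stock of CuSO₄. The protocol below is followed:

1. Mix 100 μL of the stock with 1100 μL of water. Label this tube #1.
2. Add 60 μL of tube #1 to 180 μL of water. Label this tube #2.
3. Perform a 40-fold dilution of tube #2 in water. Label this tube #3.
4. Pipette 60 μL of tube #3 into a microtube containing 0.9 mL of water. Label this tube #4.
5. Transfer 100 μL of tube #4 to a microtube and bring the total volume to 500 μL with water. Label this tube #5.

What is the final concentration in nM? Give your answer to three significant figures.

Step 1: 100 μL + 1100 μL = 1200 μL total → factor 1200/100 = 12
Step 2: 60 μL + 180 μL = 240 μL total → factor 240/60 = 4
Step 3: 40-fold → factor 40
Step 4: 60 μL + 0.9 mL = 960 μL total → factor 960/60 = 16
Step 5: 100 μL brought to 500 μL → factor 500/100 = 5
Overall dilution factor = 12 × 4 × 40 × 16 × 5 = 1.536 × 10^5
Final = 3.00 mM / 1.536 × 10^5 = 1.953 × 10^-5 mM = 19.5 nM

19.5 nM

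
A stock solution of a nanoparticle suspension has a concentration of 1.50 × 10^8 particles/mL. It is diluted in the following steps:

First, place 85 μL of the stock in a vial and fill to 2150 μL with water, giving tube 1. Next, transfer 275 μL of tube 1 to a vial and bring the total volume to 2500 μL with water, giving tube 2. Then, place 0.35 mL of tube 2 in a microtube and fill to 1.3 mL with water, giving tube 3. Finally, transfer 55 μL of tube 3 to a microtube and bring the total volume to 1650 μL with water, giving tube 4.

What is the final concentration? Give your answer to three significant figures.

Step 1: 85 μL brought to 2150 μL → factor 2150/85 = 25.294
Step 2: 275 μL brought to 2500 μL → factor 2500/275 = 9.0909
Step 3: 0.35 mL brought to 1.3 mL → factor 1.3/0.35 = 3.7143
Step 4: 55 μL brought to 1650 μL → factor 1650/55 = 30
Overall dilution factor = 25.294 × 9.0909 × 3.7143 × 30 = 25623
Final = 1.50 × 10^8 particles/mL / 25623 = 5.85 × 10^3 particles/mL

5.85 × 10^3 particles/mL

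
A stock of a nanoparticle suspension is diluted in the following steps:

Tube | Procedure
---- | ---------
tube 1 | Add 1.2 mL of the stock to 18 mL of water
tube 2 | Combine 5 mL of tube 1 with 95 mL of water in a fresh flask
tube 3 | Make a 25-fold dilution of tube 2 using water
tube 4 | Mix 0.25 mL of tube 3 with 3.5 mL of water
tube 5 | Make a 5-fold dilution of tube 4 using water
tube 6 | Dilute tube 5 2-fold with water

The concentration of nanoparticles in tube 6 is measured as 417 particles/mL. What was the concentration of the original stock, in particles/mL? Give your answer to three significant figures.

Step 1: 1.2 mL + 18 mL = 19.2 mL total → factor 19.2/1.2 = 16
Step 2: 5 mL + 95 mL = 100 mL total → factor 100/5 = 20
Step 3: 25-fold → factor 25
Step 4: 0.25 mL + 3.5 mL = 3.75 mL total → factor 3.75/0.25 = 15
Step 5: 5-fold → factor 5
Step 6: 2-fold → factor 2
Overall dilution factor = 16 × 20 × 25 × 15 × 5 × 2 = 1.2 × 10^6
Stock = 417 particles/mL × 1.2 × 10^6 = 5.00 × 10^8 particles/mL

5.00 × 10^8 particles/mL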